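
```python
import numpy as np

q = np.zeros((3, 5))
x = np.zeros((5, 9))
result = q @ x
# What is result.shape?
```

(3, 9)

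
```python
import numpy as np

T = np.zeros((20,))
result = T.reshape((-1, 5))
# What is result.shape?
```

(4, 5)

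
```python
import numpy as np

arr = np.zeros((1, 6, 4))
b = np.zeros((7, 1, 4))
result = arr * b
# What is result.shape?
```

(7, 6, 4)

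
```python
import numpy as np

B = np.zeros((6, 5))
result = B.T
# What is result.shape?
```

(5, 6)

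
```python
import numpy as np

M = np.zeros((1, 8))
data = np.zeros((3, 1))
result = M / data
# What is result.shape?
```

(3, 8)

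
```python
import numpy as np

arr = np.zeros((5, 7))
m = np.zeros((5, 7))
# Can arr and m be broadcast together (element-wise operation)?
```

Yes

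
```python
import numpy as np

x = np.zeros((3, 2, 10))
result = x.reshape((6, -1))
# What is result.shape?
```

(6, 10)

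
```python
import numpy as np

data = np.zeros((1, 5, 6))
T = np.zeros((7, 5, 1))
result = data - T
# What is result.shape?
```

(7, 5, 6)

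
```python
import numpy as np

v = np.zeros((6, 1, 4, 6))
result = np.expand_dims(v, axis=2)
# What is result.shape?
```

(6, 1, 1, 4, 6)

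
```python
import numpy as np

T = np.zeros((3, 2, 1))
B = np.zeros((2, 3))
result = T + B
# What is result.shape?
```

(3, 2, 3)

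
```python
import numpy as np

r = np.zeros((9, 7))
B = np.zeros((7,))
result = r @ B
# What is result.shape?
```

(9,)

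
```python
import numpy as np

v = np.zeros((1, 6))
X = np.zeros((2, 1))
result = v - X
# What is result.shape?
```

(2, 6)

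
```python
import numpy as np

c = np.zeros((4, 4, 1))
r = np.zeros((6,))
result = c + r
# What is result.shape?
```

(4, 4, 6)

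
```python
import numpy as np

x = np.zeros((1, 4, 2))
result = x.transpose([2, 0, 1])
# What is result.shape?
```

(2, 1, 4)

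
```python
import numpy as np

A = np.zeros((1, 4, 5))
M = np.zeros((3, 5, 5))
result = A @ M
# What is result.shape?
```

(3, 4, 5)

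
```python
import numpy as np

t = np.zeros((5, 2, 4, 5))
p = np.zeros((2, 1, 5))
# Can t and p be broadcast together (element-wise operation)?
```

Yes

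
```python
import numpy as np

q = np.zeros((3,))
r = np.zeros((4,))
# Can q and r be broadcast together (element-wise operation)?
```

No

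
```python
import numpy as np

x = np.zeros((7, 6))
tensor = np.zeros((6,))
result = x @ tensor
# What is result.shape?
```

(7,)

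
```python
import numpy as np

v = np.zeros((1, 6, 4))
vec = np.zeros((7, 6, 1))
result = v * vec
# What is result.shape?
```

(7, 6, 4)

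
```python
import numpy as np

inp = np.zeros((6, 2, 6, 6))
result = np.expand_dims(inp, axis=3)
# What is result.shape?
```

(6, 2, 6, 1, 6)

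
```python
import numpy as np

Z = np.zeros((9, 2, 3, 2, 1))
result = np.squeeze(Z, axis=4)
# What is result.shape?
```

(9, 2, 3, 2)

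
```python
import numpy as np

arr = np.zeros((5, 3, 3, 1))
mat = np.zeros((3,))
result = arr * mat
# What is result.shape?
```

(5, 3, 3, 3)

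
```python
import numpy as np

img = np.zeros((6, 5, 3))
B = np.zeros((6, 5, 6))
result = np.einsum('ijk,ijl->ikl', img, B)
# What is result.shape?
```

(6, 3, 6)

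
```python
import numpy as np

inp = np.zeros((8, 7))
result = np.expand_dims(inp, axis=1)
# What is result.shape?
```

(8, 1, 7)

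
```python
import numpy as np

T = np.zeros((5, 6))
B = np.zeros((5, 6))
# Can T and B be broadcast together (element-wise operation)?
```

Yes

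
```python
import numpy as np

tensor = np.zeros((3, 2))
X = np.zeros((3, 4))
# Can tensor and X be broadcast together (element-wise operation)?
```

No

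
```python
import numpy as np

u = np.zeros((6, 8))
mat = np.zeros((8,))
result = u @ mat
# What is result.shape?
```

(6,)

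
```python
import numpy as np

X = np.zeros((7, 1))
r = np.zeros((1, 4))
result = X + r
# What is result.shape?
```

(7, 4)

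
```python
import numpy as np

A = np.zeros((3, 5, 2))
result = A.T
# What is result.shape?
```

(2, 5, 3)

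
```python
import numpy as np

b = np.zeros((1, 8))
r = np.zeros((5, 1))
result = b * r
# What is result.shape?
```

(5, 8)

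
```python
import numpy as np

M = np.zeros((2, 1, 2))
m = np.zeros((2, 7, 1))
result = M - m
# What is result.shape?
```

(2, 7, 2)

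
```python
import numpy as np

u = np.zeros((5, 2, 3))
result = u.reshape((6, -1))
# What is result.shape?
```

(6, 5)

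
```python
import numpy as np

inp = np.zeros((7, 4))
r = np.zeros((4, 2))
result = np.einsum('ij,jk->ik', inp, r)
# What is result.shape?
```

(7, 2)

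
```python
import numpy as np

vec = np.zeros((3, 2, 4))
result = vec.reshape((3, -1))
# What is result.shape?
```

(3, 8)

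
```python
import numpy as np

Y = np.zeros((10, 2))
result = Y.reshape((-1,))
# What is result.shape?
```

(20,)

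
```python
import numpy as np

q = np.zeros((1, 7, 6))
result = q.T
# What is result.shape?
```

(6, 7, 1)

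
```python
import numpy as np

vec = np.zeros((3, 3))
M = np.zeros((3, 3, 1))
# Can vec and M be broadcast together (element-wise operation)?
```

Yes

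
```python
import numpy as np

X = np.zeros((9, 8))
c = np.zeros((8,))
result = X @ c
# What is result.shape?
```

(9,)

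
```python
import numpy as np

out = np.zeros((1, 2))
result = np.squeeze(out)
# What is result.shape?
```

(2,)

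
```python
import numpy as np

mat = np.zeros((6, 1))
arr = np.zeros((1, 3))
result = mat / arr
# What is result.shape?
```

(6, 3)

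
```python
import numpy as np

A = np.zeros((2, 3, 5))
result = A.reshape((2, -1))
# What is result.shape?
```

(2, 15)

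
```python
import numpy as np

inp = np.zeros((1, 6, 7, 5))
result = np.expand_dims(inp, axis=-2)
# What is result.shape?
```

(1, 6, 7, 1, 5)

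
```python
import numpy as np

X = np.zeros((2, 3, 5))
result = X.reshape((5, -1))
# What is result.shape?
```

(5, 6)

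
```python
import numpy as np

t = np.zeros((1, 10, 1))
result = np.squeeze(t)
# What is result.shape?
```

(10,)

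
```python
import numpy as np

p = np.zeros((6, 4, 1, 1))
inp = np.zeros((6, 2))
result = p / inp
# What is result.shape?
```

(6, 4, 6, 2)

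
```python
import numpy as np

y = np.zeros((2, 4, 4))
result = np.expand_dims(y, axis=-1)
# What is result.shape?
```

(2, 4, 4, 1)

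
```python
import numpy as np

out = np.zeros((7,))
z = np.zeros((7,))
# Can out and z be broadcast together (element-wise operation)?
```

Yes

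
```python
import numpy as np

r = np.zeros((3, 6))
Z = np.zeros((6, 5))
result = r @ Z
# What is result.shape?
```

(3, 5)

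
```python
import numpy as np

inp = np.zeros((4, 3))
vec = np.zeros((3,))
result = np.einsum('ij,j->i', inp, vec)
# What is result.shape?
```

(4,)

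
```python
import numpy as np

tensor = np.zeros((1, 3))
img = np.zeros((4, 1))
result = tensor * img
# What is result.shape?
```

(4, 3)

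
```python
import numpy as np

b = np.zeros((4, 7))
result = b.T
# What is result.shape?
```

(7, 4)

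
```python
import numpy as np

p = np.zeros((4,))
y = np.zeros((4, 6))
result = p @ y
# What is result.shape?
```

(6,)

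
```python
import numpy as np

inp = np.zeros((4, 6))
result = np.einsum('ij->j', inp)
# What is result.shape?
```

(6,)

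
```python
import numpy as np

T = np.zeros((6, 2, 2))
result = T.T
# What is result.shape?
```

(2, 2, 6)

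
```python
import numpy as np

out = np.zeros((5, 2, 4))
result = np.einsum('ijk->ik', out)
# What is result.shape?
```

(5, 4)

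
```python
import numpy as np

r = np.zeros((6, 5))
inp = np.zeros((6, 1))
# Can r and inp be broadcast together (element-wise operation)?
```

Yes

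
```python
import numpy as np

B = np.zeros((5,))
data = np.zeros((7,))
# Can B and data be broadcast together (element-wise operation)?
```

No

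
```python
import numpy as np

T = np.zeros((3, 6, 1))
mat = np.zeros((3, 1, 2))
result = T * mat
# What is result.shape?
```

(3, 6, 2)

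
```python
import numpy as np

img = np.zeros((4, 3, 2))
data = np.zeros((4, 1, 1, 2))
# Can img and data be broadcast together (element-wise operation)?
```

Yes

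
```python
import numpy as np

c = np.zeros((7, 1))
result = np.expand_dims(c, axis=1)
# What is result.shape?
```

(7, 1, 1)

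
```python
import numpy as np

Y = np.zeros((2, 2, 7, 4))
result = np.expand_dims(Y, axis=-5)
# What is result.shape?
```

(1, 2, 2, 7, 4)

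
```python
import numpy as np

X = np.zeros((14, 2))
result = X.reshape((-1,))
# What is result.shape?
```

(28,)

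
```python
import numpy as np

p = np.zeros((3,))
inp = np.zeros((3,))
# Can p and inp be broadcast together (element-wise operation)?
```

Yes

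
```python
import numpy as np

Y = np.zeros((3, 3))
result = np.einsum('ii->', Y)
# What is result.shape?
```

()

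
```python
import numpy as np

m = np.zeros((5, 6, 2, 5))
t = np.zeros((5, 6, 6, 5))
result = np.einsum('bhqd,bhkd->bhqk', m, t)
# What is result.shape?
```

(5, 6, 2, 6)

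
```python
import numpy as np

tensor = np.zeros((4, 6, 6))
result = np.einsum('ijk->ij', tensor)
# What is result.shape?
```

(4, 6)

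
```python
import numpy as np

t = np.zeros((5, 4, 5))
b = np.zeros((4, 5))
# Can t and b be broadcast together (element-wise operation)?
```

Yes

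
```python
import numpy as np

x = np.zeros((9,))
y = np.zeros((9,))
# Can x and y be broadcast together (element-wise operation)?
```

Yes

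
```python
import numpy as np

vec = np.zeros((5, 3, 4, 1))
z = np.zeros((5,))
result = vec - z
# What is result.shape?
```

(5, 3, 4, 5)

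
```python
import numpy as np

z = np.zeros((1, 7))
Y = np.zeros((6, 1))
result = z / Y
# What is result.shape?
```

(6, 7)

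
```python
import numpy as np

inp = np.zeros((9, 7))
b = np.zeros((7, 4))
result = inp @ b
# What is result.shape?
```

(9, 4)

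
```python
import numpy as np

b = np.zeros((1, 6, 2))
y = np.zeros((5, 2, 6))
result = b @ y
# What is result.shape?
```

(5, 6, 6)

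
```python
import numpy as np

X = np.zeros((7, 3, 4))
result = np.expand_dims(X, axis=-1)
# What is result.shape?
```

(7, 3, 4, 1)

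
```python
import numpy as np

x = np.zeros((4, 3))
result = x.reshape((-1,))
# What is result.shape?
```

(12,)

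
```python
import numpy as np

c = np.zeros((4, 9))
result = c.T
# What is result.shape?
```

(9, 4)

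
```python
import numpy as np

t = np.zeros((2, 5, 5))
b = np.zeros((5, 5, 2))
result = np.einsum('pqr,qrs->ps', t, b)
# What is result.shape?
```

(2, 2)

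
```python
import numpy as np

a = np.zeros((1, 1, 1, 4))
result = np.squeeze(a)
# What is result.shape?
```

(4,)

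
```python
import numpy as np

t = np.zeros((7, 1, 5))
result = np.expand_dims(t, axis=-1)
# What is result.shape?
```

(7, 1, 5, 1)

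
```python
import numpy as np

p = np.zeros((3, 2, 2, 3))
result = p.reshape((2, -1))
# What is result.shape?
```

(2, 18)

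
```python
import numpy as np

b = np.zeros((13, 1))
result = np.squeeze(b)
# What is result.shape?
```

(13,)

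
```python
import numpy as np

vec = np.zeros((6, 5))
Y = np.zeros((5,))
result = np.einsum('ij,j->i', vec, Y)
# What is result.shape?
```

(6,)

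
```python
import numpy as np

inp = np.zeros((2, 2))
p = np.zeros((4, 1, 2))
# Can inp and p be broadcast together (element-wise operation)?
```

Yes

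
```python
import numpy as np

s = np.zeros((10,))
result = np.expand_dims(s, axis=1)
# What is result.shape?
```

(10, 1)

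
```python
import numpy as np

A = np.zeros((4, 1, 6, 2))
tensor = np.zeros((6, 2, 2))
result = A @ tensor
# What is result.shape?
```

(4, 6, 6, 2)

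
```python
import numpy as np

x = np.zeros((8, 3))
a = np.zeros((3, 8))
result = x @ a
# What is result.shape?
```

(8, 8)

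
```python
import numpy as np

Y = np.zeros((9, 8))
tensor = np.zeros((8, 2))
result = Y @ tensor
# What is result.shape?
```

(9, 2)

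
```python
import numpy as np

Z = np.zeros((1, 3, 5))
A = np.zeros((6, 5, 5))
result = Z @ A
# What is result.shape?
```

(6, 3, 5)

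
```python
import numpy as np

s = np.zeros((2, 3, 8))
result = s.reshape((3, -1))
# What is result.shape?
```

(3, 16)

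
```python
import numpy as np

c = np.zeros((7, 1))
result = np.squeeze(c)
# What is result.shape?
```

(7,)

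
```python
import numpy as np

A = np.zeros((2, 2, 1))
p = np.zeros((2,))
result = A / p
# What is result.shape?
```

(2, 2, 2)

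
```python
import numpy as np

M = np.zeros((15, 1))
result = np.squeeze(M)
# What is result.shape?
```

(15,)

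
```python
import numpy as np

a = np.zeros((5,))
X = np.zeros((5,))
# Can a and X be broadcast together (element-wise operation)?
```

Yes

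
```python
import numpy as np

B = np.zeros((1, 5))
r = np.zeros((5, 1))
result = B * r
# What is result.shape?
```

(5, 5)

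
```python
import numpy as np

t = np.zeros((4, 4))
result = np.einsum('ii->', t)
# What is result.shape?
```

()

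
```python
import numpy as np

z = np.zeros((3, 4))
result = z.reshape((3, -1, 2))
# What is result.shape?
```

(3, 2, 2)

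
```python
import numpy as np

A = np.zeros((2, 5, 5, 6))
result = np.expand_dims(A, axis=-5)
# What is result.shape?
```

(1, 2, 5, 5, 6)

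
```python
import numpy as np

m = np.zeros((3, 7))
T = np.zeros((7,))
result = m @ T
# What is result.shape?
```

(3,)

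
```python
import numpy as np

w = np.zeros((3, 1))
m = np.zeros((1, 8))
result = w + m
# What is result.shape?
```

(3, 8)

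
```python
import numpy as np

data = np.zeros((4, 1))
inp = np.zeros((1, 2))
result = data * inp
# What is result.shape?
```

(4, 2)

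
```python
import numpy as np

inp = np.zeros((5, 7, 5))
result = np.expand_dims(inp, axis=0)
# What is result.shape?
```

(1, 5, 7, 5)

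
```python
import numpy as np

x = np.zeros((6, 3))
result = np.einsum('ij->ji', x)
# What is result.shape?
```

(3, 6)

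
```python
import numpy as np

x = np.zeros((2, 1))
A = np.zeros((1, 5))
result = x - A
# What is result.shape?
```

(2, 5)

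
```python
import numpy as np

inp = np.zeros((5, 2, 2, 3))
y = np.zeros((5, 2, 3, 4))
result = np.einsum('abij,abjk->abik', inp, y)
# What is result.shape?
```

(5, 2, 2, 4)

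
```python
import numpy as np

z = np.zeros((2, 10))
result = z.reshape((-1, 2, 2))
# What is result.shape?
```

(5, 2, 2)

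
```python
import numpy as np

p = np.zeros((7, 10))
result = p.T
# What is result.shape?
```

(10, 7)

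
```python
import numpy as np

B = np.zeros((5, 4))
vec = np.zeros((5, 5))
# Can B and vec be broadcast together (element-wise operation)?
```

No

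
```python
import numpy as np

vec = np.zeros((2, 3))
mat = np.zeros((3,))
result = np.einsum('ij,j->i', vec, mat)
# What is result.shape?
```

(2,)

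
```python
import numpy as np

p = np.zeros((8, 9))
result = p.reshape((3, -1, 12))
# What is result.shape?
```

(3, 2, 12)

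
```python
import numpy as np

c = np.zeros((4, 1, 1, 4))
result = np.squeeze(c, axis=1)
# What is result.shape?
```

(4, 1, 4)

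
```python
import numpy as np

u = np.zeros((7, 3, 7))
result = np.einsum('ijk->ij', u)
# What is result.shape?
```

(7, 3)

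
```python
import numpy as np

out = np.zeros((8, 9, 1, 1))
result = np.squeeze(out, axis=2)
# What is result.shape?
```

(8, 9, 1)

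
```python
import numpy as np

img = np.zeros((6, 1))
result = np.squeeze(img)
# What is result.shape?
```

(6,)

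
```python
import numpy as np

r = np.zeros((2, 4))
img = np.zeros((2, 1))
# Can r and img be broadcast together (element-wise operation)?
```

Yes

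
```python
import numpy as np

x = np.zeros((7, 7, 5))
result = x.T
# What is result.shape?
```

(5, 7, 7)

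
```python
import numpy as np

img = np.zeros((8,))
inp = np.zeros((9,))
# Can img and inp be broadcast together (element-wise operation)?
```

No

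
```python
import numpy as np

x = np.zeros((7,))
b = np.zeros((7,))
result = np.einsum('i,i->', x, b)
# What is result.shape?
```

()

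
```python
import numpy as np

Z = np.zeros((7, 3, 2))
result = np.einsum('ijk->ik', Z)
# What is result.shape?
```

(7, 2)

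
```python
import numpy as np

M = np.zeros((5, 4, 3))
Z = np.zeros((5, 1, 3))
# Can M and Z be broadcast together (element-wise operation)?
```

Yes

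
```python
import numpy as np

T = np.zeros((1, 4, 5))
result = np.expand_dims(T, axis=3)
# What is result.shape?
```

(1, 4, 5, 1)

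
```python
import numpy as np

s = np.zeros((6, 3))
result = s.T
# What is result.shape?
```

(3, 6)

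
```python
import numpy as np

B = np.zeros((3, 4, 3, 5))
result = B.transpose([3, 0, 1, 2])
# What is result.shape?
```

(5, 3, 4, 3)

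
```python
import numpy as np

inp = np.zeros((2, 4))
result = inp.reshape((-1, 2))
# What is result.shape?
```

(4, 2)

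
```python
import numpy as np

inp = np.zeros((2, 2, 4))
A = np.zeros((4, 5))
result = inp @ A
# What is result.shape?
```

(2, 2, 5)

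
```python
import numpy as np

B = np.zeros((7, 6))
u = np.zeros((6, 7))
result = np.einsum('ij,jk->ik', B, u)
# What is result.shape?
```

(7, 7)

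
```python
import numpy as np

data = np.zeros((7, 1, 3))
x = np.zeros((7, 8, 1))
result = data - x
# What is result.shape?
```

(7, 8, 3)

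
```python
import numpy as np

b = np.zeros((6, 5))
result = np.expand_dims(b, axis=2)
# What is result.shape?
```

(6, 5, 1)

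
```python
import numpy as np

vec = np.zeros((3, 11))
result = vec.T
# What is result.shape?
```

(11, 3)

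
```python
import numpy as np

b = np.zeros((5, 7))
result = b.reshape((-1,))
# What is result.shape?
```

(35,)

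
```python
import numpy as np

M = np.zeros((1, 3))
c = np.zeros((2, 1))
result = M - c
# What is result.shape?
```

(2, 3)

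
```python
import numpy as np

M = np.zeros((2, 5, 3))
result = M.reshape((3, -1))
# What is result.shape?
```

(3, 10)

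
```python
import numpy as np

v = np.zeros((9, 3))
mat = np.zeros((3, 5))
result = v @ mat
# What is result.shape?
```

(9, 5)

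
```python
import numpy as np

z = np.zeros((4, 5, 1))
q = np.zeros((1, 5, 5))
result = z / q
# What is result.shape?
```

(4, 5, 5)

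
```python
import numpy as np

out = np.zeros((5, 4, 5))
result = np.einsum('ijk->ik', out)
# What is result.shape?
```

(5, 5)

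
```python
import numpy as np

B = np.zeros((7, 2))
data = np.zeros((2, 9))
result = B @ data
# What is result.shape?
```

(7, 9)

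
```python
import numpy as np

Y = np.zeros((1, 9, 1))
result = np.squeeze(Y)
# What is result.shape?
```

(9,)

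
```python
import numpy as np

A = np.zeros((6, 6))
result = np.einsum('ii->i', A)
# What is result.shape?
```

(6,)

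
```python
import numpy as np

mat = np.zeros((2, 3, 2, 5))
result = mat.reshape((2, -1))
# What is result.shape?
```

(2, 30)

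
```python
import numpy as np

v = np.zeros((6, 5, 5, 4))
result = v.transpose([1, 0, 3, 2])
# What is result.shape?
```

(5, 6, 4, 5)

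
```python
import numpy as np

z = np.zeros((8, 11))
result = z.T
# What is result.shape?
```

(11, 8)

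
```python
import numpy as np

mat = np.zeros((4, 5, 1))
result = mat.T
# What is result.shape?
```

(1, 5, 4)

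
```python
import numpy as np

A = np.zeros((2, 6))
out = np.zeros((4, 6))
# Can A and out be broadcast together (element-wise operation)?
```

No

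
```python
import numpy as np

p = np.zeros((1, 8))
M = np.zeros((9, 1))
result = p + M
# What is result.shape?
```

(9, 8)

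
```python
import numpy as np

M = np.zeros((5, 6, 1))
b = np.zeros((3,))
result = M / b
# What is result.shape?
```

(5, 6, 3)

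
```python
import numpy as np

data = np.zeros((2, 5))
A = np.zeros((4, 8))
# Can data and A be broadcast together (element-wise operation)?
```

No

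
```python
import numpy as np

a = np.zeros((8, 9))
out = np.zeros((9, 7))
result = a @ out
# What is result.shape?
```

(8, 7)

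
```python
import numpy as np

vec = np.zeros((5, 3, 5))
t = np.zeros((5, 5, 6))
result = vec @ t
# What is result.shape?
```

(5, 3, 6)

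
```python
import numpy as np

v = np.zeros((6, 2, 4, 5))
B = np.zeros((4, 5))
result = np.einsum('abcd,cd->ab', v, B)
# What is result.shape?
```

(6, 2)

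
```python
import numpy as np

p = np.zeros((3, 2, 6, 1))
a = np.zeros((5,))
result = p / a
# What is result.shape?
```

(3, 2, 6, 5)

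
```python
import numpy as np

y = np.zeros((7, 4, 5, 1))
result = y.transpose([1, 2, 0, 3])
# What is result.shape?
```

(4, 5, 7, 1)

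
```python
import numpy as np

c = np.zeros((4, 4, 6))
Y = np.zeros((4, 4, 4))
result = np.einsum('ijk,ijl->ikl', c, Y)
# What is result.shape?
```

(4, 6, 4)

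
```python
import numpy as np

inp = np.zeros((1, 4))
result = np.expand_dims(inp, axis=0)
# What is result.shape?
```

(1, 1, 4)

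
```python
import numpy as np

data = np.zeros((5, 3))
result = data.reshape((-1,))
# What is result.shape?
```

(15,)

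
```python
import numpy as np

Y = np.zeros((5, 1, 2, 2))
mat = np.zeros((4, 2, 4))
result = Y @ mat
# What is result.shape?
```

(5, 4, 2, 4)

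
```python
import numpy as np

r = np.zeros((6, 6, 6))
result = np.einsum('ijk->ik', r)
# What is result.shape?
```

(6, 6)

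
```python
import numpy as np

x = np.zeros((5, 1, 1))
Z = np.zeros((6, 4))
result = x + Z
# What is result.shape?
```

(5, 6, 4)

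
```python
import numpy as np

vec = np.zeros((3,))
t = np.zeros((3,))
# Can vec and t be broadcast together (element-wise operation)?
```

Yes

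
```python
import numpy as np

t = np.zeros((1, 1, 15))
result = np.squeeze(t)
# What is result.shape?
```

(15,)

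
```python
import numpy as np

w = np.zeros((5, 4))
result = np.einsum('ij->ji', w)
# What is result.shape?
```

(4, 5)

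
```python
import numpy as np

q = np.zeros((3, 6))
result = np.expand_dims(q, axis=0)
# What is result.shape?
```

(1, 3, 6)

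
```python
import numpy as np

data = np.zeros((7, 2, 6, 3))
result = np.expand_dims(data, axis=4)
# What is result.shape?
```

(7, 2, 6, 3, 1)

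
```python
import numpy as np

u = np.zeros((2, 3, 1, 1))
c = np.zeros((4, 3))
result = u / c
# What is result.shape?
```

(2, 3, 4, 3)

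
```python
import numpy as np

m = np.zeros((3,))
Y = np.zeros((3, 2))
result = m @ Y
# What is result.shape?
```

(2,)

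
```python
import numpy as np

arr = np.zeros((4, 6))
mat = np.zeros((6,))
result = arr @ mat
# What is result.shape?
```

(4,)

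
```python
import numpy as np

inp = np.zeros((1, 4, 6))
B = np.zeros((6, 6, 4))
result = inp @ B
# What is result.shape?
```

(6, 4, 4)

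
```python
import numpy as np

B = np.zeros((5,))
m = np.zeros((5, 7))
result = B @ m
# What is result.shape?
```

(7,)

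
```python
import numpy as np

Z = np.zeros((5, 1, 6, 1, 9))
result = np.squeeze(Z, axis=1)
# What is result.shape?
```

(5, 6, 1, 9)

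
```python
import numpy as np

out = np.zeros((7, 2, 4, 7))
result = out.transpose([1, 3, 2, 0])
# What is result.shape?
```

(2, 7, 4, 7)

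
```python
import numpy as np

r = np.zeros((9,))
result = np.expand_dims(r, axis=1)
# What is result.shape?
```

(9, 1)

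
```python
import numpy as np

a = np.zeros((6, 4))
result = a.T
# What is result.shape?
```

(4, 6)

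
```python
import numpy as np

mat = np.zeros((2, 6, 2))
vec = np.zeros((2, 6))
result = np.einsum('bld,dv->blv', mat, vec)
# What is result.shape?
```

(2, 6, 6)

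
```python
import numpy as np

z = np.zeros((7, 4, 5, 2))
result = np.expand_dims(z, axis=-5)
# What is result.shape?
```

(1, 7, 4, 5, 2)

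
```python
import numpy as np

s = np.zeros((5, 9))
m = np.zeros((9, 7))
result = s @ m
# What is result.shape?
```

(5, 7)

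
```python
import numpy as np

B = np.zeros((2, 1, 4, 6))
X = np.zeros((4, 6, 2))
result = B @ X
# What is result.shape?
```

(2, 4, 4, 2)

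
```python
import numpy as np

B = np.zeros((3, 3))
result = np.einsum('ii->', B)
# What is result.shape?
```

()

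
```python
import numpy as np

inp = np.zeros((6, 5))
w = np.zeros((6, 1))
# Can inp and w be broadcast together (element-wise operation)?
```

Yes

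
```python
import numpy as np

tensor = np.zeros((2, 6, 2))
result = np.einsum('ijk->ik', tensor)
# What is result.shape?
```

(2, 2)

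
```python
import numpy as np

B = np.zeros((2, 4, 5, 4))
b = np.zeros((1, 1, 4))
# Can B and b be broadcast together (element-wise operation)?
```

Yes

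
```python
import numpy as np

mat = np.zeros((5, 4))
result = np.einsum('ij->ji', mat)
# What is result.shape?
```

(4, 5)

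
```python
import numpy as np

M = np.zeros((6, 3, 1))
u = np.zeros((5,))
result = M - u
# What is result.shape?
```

(6, 3, 5)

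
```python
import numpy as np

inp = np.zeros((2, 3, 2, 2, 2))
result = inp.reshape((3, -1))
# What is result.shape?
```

(3, 16)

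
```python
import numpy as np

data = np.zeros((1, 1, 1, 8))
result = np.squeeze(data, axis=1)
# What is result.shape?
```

(1, 1, 8)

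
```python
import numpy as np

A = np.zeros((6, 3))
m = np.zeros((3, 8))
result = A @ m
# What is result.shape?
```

(6, 8)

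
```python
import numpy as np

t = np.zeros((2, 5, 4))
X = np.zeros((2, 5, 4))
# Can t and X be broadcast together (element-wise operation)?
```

Yes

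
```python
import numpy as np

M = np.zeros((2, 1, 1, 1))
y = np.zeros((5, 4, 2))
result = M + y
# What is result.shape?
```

(2, 5, 4, 2)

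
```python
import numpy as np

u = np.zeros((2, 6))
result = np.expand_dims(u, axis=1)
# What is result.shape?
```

(2, 1, 6)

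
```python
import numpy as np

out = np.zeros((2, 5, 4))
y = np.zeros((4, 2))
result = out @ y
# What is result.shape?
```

(2, 5, 2)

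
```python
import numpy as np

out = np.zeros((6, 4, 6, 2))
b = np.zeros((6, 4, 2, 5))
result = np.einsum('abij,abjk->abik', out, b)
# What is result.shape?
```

(6, 4, 6, 5)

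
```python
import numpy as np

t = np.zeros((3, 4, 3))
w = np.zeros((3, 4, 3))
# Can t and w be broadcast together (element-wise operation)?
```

Yes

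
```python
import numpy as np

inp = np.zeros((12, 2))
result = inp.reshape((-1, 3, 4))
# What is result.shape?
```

(2, 3, 4)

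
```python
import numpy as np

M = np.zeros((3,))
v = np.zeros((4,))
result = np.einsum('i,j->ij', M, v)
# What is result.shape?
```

(3, 4)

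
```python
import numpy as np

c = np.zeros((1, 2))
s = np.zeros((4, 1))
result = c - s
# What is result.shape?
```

(4, 2)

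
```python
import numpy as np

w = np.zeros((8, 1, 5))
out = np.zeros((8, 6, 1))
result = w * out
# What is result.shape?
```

(8, 6, 5)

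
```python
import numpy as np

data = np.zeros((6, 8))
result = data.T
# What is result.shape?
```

(8, 6)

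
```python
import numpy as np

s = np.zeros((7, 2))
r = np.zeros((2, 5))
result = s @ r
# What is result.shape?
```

(7, 5)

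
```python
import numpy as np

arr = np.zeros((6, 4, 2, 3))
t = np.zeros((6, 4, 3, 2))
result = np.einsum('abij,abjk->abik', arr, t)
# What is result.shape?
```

(6, 4, 2, 2)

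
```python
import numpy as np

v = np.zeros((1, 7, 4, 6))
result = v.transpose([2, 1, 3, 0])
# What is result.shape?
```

(4, 7, 6, 1)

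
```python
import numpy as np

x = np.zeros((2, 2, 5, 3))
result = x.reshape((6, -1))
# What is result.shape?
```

(6, 10)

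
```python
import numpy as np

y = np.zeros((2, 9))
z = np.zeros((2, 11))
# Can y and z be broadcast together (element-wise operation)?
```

No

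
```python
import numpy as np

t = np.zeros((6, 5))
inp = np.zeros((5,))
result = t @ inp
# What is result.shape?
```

(6,)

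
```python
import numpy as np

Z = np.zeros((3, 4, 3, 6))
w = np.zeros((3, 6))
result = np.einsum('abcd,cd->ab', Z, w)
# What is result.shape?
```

(3, 4)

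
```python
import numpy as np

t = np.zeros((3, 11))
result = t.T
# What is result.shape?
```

(11, 3)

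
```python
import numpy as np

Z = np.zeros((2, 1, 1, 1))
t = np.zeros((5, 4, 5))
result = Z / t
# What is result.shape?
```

(2, 5, 4, 5)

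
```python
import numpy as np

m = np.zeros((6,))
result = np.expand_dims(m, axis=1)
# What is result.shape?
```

(6, 1)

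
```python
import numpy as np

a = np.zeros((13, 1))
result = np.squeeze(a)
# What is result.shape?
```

(13,)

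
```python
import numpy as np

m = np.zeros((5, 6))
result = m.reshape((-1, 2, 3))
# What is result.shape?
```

(5, 2, 3)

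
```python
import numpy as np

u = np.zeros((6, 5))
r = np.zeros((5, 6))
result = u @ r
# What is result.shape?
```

(6, 6)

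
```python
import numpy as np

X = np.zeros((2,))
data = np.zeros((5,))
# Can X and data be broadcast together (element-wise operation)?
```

No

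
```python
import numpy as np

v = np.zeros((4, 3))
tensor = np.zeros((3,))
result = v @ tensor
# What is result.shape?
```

(4,)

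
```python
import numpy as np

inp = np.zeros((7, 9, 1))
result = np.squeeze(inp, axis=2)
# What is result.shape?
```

(7, 9)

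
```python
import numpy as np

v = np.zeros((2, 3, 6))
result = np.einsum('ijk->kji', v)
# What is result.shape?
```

(6, 3, 2)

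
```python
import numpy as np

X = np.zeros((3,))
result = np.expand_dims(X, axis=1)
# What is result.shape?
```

(3, 1)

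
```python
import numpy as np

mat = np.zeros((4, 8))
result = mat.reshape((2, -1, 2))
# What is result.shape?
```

(2, 8, 2)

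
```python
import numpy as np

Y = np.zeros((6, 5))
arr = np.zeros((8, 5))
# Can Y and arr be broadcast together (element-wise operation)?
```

No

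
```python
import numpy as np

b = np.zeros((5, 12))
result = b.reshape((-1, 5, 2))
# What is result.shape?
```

(6, 5, 2)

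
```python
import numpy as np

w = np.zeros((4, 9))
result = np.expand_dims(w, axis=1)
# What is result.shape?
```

(4, 1, 9)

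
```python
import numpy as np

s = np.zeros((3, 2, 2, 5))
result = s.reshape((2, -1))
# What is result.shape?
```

(2, 30)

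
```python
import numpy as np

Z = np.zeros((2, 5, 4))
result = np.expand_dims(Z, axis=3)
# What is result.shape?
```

(2, 5, 4, 1)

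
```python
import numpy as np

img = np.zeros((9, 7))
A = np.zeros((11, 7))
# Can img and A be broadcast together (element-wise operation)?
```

No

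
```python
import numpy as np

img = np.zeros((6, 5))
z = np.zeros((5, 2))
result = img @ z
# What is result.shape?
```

(6, 2)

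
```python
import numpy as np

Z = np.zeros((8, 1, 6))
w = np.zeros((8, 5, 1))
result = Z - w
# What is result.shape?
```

(8, 5, 6)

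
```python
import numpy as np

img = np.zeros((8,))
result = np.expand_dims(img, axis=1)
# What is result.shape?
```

(8, 1)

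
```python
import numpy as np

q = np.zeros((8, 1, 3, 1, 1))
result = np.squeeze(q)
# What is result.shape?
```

(8, 3)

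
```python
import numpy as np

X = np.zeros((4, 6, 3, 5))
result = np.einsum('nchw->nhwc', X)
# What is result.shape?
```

(4, 3, 5, 6)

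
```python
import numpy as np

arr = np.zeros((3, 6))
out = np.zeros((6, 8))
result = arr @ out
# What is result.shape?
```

(3, 8)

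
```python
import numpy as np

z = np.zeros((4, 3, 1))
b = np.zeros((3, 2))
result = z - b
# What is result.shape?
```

(4, 3, 2)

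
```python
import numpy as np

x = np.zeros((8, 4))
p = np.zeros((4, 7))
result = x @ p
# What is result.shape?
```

(8, 7)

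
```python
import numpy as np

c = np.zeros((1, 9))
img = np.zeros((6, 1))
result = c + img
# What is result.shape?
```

(6, 9)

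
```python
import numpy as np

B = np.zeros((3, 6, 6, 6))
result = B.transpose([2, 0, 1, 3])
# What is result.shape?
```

(6, 3, 6, 6)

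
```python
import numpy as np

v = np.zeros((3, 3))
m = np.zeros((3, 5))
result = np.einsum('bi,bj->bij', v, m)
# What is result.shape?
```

(3, 3, 5)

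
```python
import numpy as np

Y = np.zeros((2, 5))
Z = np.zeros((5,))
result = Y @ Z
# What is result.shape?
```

(2,)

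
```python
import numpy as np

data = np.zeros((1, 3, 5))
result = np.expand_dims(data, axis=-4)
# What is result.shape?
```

(1, 1, 3, 5)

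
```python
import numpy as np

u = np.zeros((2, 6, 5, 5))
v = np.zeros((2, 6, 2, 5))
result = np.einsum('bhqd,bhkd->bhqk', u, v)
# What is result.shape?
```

(2, 6, 5, 2)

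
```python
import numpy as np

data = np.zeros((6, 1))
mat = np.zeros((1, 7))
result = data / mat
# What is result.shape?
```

(6, 7)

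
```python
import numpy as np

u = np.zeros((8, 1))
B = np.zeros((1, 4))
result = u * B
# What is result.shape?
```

(8, 4)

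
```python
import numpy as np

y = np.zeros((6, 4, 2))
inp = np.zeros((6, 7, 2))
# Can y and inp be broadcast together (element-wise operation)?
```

No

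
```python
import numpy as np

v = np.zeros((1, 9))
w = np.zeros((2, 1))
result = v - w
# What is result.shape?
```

(2, 9)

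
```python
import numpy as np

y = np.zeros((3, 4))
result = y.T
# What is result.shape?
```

(4, 3)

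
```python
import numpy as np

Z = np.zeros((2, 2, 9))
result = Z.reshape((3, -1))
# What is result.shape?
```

(3, 12)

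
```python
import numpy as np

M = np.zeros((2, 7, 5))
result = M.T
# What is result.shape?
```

(5, 7, 2)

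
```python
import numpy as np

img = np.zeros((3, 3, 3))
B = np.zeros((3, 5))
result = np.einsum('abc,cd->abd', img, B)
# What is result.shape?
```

(3, 3, 5)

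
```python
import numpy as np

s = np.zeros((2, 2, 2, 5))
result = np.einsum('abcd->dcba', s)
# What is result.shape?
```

(5, 2, 2, 2)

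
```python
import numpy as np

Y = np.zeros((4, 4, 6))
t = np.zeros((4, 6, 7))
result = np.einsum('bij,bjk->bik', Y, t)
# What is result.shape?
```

(4, 4, 7)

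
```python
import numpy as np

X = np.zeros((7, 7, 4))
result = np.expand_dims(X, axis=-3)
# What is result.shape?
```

(7, 1, 7, 4)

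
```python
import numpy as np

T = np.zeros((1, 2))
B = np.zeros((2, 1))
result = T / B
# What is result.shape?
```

(2, 2)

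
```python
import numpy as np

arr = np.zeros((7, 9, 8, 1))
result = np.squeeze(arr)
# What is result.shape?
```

(7, 9, 8)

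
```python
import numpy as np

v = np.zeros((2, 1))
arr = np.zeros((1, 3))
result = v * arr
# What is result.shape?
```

(2, 3)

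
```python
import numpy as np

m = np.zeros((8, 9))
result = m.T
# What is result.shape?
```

(9, 8)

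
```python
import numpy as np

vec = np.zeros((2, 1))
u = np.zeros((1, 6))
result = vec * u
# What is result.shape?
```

(2, 6)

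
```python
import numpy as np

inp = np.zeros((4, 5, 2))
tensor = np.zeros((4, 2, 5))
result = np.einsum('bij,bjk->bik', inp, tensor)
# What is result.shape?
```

(4, 5, 5)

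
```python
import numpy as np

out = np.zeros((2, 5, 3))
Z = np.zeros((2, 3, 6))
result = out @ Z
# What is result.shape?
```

(2, 5, 6)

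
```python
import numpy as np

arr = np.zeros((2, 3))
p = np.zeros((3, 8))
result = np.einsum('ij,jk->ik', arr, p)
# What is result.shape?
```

(2, 8)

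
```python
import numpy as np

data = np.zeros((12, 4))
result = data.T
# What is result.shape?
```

(4, 12)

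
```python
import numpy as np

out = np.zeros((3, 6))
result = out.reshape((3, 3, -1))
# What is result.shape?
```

(3, 3, 2)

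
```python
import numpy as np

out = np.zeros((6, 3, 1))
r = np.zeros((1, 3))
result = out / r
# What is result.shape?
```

(6, 3, 3)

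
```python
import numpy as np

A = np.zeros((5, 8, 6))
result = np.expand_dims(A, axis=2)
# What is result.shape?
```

(5, 8, 1, 6)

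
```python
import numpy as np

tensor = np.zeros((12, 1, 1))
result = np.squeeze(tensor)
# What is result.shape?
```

(12,)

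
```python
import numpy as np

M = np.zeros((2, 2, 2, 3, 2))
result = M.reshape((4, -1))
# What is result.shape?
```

(4, 12)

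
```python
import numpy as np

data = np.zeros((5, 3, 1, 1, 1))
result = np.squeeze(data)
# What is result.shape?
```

(5, 3)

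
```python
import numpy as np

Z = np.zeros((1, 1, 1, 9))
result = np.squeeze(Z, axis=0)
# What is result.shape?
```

(1, 1, 9)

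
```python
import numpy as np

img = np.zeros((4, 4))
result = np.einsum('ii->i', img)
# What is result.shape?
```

(4,)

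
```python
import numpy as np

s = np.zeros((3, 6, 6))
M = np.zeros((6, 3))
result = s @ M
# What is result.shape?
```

(3, 6, 3)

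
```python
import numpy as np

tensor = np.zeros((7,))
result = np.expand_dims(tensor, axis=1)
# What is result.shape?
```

(7, 1)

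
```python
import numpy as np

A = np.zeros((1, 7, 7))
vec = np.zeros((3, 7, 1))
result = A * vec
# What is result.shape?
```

(3, 7, 7)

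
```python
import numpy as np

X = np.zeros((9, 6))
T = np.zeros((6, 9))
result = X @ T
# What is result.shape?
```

(9, 9)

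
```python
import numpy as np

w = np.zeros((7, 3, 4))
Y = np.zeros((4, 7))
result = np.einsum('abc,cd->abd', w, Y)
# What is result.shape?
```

(7, 3, 7)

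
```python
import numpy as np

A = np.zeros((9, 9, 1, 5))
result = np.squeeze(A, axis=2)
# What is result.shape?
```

(9, 9, 5)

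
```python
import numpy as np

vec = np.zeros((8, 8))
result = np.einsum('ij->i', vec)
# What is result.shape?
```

(8,)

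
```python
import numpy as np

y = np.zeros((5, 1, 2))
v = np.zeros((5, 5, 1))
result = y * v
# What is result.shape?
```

(5, 5, 2)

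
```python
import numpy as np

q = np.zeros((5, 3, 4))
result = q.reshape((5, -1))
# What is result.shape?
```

(5, 12)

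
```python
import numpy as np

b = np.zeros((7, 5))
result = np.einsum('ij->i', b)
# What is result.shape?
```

(7,)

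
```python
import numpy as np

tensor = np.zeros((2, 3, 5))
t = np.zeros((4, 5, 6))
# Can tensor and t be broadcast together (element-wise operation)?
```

No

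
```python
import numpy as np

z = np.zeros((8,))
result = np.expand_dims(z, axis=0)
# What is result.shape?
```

(1, 8)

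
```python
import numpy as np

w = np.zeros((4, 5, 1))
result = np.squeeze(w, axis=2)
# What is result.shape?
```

(4, 5)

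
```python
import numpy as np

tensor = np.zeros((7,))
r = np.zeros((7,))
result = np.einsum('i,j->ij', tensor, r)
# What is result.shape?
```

(7, 7)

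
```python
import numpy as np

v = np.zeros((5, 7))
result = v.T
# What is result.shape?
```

(7, 5)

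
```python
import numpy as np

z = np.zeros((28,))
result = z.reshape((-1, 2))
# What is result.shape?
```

(14, 2)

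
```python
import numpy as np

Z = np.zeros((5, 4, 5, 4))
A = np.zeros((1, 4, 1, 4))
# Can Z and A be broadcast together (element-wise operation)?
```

Yes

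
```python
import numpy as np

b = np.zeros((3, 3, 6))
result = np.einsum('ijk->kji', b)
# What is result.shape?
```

(6, 3, 3)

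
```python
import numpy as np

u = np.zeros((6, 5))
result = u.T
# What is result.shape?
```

(5, 6)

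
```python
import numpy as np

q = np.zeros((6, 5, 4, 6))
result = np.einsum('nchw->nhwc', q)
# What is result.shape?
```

(6, 4, 6, 5)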